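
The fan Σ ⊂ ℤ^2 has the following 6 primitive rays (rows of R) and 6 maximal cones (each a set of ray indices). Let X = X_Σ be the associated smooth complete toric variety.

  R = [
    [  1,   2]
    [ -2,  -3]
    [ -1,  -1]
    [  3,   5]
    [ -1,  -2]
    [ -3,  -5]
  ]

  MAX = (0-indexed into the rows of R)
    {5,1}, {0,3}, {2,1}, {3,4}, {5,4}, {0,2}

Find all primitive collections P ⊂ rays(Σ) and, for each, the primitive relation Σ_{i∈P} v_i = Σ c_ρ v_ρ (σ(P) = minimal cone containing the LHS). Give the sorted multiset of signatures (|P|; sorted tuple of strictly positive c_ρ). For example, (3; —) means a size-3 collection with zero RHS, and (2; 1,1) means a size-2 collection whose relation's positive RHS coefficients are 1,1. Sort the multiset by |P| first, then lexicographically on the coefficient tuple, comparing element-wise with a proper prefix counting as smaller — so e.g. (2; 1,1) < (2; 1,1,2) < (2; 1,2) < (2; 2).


9 minimal non-faces of Δ(Σ) (on 6 rays):

  {0,4}:  v_{0} + v_{4} = 0  ⟹  sig = (2; —)
  {3,5}:  v_{3} + v_{5} = 0  ⟹  sig = (2; —)
  {0,1}:  v_{0} + v_{1} = v_{2}  ⟹  sig = (2; 1)
  {0,5}:  v_{0} + v_{5} = v_{1}  ⟹  sig = (2; 1)
  {1,3}:  v_{1} + v_{3} = v_{0}  ⟹  sig = (2; 1)
  {1,4}:  v_{1} + v_{4} = v_{5}  ⟹  sig = (2; 1)
  {2,4}:  v_{2} + v_{4} = v_{1}  ⟹  sig = (2; 1)
  {2,3}:  v_{2} + v_{3} = 2·v_{0}  ⟹  sig = (2; 2)
  {2,5}:  v_{2} + v_{5} = 2·v_{1}  ⟹  sig = (2; 2)

Sorted signature multiset PRS(X):
[(2; —), (2; —), (2; 1), (2; 1), (2; 1), (2; 1), (2; 1), (2; 2), (2; 2)]


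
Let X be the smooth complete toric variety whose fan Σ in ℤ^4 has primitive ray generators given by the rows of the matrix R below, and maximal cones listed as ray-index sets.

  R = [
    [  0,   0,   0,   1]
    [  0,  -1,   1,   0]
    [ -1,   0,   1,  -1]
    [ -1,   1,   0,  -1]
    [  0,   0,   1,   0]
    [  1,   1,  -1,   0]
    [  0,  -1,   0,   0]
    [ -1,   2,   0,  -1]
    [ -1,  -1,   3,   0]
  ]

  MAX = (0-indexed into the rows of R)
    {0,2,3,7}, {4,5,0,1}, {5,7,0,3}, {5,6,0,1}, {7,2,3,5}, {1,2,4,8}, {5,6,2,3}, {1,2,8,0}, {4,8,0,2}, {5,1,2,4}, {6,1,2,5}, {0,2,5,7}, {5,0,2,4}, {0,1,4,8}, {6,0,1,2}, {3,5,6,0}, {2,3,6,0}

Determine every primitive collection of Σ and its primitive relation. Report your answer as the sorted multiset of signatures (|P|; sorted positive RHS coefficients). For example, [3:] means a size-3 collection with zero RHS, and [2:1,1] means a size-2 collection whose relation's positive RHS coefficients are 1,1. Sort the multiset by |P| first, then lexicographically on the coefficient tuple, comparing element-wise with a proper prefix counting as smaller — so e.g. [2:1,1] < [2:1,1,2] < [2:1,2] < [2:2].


Primitive collections (14):

  • {1,3}:  v_{1} + v_{3} = v_{2}  ⇒ sig = [2:1]
  • {4,6}:  v_{4} + v_{6} = v_{1}  ⇒ sig = [2:1]
  • {6,7}:  v_{6} + v_{7} = v_{3}  ⇒ sig = [2:1]
  • {1,7}:  v_{1} + v_{7} = v_{0} + 2·v_{2} + v_{5}  ⇒ sig = [2:1,1,2]
  • {3,4}:  v_{3} + v_{4} = v_{0} + 2·v_{2} + v_{5}  ⇒ sig = [2:1,1,2]
  • {3,8}:  v_{3} + v_{8} = v_{0} + 2·v_{2} + v_{4}  ⇒ sig = [2:1,1,2]
  • {6,8}:  v_{6} + v_{8} = v_{0} + 2·v_{1} + v_{2}  ⇒ sig = [2:1,1,2]
  • {7,8}:  v_{7} + v_{8} = 2·v_{0} + 3·v_{2} + v_{4} + v_{5}  ⇒ sig = [2:1,1,2,3]
  • {5,8}:  v_{5} + v_{8} = 2·v_{4}  ⇒ sig = [2:2]
  • {4,7}:  v_{4} + v_{7} = 2·v_{0} + 3·v_{2} + 2·v_{5}  ⇒ sig = [2:2,2,3]
  • {0,2,5,6}:  v_{0} + v_{2} + v_{5} + v_{6} = 0  ⇒ sig = [4:]
  • {0,1,2,4}:  v_{0} + v_{1} + v_{2} + v_{4} = v_{8}  ⇒ sig = [4:1]
  • {0,1,2,5}:  v_{0} + v_{1} + v_{2} + v_{5} = v_{4}  ⇒ sig = [4:1]
  • {0,2,3,5}:  v_{0} + v_{2} + v_{3} + v_{5} = v_{7}  ⇒ sig = [4:1]

Sorted signature multiset PRS(X):
    |P|=2: 10 collections, coeffs (1), (1), (1), (1,1,2), (1,1,2), (1,1,2), (1,1,2), (1,1,2,3), (2), (2,2,3)
    |P|=4: 4 collections, coeffs (), (1), (1), (1)


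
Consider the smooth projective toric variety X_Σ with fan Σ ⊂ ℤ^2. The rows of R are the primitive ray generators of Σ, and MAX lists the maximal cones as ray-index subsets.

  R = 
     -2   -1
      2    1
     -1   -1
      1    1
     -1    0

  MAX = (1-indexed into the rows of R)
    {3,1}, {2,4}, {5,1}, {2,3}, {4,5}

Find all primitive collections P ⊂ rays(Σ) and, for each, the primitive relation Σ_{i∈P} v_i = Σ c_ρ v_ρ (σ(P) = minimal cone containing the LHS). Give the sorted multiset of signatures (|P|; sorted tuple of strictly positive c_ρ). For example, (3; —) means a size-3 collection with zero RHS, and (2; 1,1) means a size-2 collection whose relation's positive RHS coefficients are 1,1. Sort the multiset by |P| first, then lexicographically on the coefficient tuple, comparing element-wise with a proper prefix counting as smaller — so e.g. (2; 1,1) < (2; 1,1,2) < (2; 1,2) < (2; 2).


The 5 primitive collections of Σ (r=5, n=2):

  P = {1,2}:  v_{1} + v_{2} = 0 ; sig = (2; —)
  P = {3,4}:  v_{3} + v_{4} = 0 ; sig = (2; —)
  P = {1,4}:  v_{1} + v_{4} = v_{5} ; sig = (2; 1)
  P = {2,5}:  v_{2} + v_{5} = v_{4} ; sig = (2; 1)
  P = {3,5}:  v_{3} + v_{5} = v_{1} ; sig = (2; 1)

Signatures (|P|; sorted positive RHS coefficients), sorted:
    |P|=2: 5 collections, coeffs (), (), (1), (1), (1)


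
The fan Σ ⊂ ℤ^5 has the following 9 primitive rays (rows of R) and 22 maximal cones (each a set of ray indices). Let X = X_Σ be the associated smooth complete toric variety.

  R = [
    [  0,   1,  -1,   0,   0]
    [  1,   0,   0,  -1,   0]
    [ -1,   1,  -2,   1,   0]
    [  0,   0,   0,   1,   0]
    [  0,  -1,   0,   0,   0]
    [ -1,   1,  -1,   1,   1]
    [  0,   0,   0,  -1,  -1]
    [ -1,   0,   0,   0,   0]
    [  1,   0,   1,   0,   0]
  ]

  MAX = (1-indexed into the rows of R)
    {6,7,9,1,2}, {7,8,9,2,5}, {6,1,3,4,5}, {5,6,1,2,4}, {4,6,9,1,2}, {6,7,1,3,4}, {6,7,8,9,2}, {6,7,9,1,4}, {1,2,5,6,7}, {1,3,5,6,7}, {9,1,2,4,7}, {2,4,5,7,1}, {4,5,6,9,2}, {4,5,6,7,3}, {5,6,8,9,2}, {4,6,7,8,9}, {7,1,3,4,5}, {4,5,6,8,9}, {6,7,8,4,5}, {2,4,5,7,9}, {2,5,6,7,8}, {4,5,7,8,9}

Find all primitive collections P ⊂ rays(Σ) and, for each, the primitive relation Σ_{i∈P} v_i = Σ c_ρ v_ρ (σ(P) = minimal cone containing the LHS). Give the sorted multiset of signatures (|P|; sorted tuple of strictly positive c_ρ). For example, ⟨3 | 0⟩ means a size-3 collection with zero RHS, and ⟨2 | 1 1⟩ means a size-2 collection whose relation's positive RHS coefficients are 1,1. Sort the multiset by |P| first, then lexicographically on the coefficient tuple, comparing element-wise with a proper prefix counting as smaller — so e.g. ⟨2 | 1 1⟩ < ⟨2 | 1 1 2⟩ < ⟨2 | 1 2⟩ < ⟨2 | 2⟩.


Minimal non-faces — 9 found among 9 rays, 22 max cones:

  P = {1,8}:  v_{1} + v_{8} = v_{6} + v_{7} ; sig = ⟨2 | 1 1⟩
  P = {3,9}:  v_{3} + v_{9} = v_{1} + v_{4} ; sig = ⟨2 | 1 1⟩
  P = {3,8}:  v_{3} + v_{8} = v_{4} + v_{5} + 2·v_{6} + 2·v_{7} ; sig = ⟨2 | 1 1 2 2⟩
  P = {2,3}:  v_{2} + v_{3} = 2·v_{1} + v_{5} ; sig = ⟨2 | 1 2⟩
  P = {2,4,8}:  v_{2} + v_{4} + v_{8} = 0 ; sig = ⟨3 | 0⟩
  P = {1,5,9}:  v_{1} + v_{5} + v_{9} = v_{2} + v_{4} ; sig = ⟨3 | 1 1⟩
  P = {5,6,7,9}:  v_{5} + v_{6} + v_{7} + v_{9} = 0 ; sig = ⟨4 | 0⟩
  P = {2,4,6,7}:  v_{2} + v_{4} + v_{6} + v_{7} = v_{1} ; sig = ⟨4 | 1⟩
  P = {1,4,5,6,7}:  v_{1} + v_{4} + v_{5} + v_{6} + v_{7} = v_{3} ; sig = ⟨5 | 1⟩

so the primitive-relation signature multiset is
    |P|=2: 4 collections, coeffs (1,1), (1,1), (1,1,2,2), (1,2)
    |P|=3: 2 collections, coeffs (), (1,1)
    |P|=4: 2 collections, coeffs (), (1)
    |P|=5: 1 collection, coeffs (1)


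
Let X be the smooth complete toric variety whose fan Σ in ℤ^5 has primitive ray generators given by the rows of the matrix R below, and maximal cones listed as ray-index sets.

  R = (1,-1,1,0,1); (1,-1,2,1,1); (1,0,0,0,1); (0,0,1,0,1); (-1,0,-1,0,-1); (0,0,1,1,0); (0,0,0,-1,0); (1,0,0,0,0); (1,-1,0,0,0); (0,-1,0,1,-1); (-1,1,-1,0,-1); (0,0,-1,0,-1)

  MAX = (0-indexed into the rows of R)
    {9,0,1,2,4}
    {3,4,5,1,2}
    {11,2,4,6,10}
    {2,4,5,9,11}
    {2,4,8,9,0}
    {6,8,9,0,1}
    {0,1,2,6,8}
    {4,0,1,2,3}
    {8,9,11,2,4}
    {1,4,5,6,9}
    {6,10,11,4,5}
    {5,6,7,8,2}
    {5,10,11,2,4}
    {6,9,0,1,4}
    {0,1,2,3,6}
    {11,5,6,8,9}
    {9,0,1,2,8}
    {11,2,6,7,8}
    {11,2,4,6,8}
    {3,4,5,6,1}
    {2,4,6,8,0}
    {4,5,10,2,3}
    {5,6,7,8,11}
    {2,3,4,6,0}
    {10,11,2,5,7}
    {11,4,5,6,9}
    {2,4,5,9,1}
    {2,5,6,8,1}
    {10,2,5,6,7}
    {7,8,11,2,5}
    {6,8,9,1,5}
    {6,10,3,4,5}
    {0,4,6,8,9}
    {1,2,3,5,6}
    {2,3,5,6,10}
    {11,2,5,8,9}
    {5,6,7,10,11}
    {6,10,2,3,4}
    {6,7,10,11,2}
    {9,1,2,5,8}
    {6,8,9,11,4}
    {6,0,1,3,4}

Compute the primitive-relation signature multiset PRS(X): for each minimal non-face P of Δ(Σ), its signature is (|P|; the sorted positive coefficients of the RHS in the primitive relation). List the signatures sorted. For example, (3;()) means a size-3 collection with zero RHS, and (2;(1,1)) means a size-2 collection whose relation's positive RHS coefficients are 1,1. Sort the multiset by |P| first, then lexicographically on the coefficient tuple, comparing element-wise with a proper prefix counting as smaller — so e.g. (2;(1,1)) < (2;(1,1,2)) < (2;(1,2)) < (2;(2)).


21 minimal non-faces of Δ(Σ) (on 12 rays):

  P={0,10}:  v_{0} + v_{10} = 0 ; sig = (2;())
  P={3,11}:  v_{3} + v_{11} = 0 ; sig = (2;())
  P={0,5}:  v_{0} + v_{5} = v_{1} ; sig = (2;(1))
  P={0,11}:  v_{0} + v_{11} = v_{8} ; sig = (2;(1))
  P={1,10}:  v_{1} + v_{10} = v_{5} ; sig = (2;(1))
  P={3,8}:  v_{3} + v_{8} = v_{0} ; sig = (2;(1))
  P={4,7}:  v_{4} + v_{7} = v_{11} ; sig = (2;(1))
  P={8,10}:  v_{8} + v_{10} = v_{11} ; sig = (2;(1))
  P={1,11}:  v_{1} + v_{11} = v_{5} + v_{8} ; sig = (2;(1,1))
  P={3,9}:  v_{3} + v_{9} = v_{1} + v_{4} ; sig = (2;(1,1))
  P={3,7}:  v_{3} + v_{7} = v_{2} + v_{5} + v_{6} ; sig = (2;(1,1,1))
  P={7,9}:  v_{7} + v_{9} = v_{5} + v_{8} + v_{11} ; sig = (2;(1,1,1))
  P={9,10}:  v_{9} + v_{10} = v_{4} + v_{5} + v_{11} ; sig = (2;(1,1,1))
  P={0,7}:  v_{0} + v_{7} = v_{2} + v_{5} + v_{6} + v_{8} ; sig = (2;(1,1,1,1))
  P={1,7}:  v_{1} + v_{7} = v_{2} + 2·v_{5} + v_{6} + v_{8} ; sig = (2;(1,1,1,2))
  P={2,6,9}:  v_{2} + v_{6} + v_{9} = v_{8} ; sig = (3;(1))
  P={4,5,8}:  v_{4} + v_{5} + v_{8} = v_{9} ; sig = (3;(1))
  P={1,4,8}:  v_{1} + v_{4} + v_{8} = v_{0} + v_{9} ; sig = (3;(1,1))
  P={2,4,5,6}:  v_{2} + v_{4} + v_{5} + v_{6} = 0 ; sig = (4;())
  P={1,2,4,6}:  v_{1} + v_{2} + v_{4} + v_{6} = v_{0} ; sig = (4;(1))
  P={2,5,6,11}:  v_{2} + v_{5} + v_{6} + v_{11} = v_{7} ; sig = (4;(1))

Signatures (|P|; sorted positive RHS coefficients), sorted:
[(2;()), (2;()), (2;(1)), (2;(1)), (2;(1)), (2;(1)), (2;(1)), (2;(1)), (2;(1,1)), (2;(1,1)), (2;(1,1,1)), (2;(1,1,1)), (2;(1,1,1)), (2;(1,1,1,1)), (2;(1,1,1,2)), (3;(1)), (3;(1)), (3;(1,1)), (4;()), (4;(1)), (4;(1))]


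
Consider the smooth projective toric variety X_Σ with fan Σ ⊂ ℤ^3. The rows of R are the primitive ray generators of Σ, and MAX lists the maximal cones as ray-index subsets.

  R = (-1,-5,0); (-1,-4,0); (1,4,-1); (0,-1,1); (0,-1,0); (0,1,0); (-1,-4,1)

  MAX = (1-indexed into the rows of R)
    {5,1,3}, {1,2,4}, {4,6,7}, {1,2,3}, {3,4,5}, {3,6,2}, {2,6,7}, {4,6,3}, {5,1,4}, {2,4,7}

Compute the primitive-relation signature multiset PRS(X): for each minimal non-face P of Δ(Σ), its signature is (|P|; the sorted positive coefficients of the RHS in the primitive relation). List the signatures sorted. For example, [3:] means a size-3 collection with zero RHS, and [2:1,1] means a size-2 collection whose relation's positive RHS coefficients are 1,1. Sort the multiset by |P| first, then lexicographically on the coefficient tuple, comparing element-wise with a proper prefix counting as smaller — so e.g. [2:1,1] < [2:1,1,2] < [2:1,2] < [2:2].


The 9 primitive collections of Σ (r=7, n=3):

  • {3,7}:  v_{3} + v_{7} = 0 ; sig = [2:]
  • {5,6}:  v_{5} + v_{6} = 0 ; sig = [2:]
  • {1,6}:  v_{1} + v_{6} = v_{2} ; sig = [2:1]
  • {2,5}:  v_{2} + v_{5} = v_{1} ; sig = [2:1]
  • {5,7}:  v_{5} + v_{7} = v_{2} + v_{4} ; sig = [2:1,1]
  • {1,7}:  v_{1} + v_{7} = 2·v_{2} + v_{4} ; sig = [2:1,2]
  • {2,3,4}:  v_{2} + v_{3} + v_{4} = v_{5} ; sig = [3:1]
  • {2,4,6}:  v_{2} + v_{4} + v_{6} = v_{7} ; sig = [3:1]
  • {1,3,4}:  v_{1} + v_{3} + v_{4} = 2·v_{5} ; sig = [3:2]

Signatures (|P|; sorted positive RHS coefficients), sorted:
{ [2:] ×2,  [2:1] ×2,  [2:1,1],  [2:1,2],  [3:1] ×2,  [3:2] }


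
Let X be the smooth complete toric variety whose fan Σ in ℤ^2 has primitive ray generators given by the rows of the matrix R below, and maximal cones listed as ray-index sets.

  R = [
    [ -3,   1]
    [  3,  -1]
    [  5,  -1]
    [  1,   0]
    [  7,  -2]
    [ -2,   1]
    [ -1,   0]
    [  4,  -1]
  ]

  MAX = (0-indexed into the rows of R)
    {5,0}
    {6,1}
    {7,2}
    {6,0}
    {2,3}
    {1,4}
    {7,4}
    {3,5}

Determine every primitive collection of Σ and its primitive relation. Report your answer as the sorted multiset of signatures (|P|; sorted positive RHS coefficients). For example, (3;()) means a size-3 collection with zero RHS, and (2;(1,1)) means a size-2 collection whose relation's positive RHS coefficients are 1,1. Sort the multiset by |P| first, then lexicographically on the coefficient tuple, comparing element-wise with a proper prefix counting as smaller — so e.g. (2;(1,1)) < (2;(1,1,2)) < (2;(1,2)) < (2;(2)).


The 20 primitive collections of Σ (r=8, n=2):

  P = {0,1}:  v_{0} + v_{1} = 0  so sig = (2;())
  P = {3,6}:  v_{3} + v_{6} = 0  so sig = (2;())
  P = {0,3}:  v_{0} + v_{3} = v_{5}  so sig = (2;(1))
  P = {0,4}:  v_{0} + v_{4} = v_{7}  so sig = (2;(1))
  P = {0,7}:  v_{0} + v_{7} = v_{3}  so sig = (2;(1))
  P = {1,3}:  v_{1} + v_{3} = v_{7}  so sig = (2;(1))
  P = {1,5}:  v_{1} + v_{5} = v_{3}  so sig = (2;(1))
  P = {1,7}:  v_{1} + v_{7} = v_{4}  so sig = (2;(1))
  P = {2,6}:  v_{2} + v_{6} = v_{7}  so sig = (2;(1))
  P = {3,7}:  v_{3} + v_{7} = v_{2}  so sig = (2;(1))
  P = {4,5}:  v_{4} + v_{5} = v_{2}  so sig = (2;(1))
  P = {5,6}:  v_{5} + v_{6} = v_{0}  so sig = (2;(1))
  P = {6,7}:  v_{6} + v_{7} = v_{1}  so sig = (2;(1))
  P = {0,2}:  v_{0} + v_{2} = 2·v_{3}  so sig = (2;(2))
  P = {1,2}:  v_{1} + v_{2} = 2·v_{7}  so sig = (2;(2))
  P = {3,4}:  v_{3} + v_{4} = 2·v_{7}  so sig = (2;(2))
  P = {4,6}:  v_{4} + v_{6} = 2·v_{1}  so sig = (2;(2))
  P = {5,7}:  v_{5} + v_{7} = 2·v_{3}  so sig = (2;(2))
  P = {2,4}:  v_{2} + v_{4} = 3·v_{7}  so sig = (2;(3))
  P = {2,5}:  v_{2} + v_{5} = 3·v_{3}  so sig = (2;(3))

Signatures (|P|; sorted positive RHS coefficients), sorted:
    (2;())
    (2;())
    (2;(1))
    (2;(1))
    (2;(1))
    (2;(1))
    (2;(1))
    (2;(1))
    (2;(1))
    (2;(1))
    (2;(1))
    (2;(1))
    (2;(1))
    (2;(2))
    (2;(2))
    (2;(2))
    (2;(2))
    (2;(2))
    (2;(3))
    (2;(3))


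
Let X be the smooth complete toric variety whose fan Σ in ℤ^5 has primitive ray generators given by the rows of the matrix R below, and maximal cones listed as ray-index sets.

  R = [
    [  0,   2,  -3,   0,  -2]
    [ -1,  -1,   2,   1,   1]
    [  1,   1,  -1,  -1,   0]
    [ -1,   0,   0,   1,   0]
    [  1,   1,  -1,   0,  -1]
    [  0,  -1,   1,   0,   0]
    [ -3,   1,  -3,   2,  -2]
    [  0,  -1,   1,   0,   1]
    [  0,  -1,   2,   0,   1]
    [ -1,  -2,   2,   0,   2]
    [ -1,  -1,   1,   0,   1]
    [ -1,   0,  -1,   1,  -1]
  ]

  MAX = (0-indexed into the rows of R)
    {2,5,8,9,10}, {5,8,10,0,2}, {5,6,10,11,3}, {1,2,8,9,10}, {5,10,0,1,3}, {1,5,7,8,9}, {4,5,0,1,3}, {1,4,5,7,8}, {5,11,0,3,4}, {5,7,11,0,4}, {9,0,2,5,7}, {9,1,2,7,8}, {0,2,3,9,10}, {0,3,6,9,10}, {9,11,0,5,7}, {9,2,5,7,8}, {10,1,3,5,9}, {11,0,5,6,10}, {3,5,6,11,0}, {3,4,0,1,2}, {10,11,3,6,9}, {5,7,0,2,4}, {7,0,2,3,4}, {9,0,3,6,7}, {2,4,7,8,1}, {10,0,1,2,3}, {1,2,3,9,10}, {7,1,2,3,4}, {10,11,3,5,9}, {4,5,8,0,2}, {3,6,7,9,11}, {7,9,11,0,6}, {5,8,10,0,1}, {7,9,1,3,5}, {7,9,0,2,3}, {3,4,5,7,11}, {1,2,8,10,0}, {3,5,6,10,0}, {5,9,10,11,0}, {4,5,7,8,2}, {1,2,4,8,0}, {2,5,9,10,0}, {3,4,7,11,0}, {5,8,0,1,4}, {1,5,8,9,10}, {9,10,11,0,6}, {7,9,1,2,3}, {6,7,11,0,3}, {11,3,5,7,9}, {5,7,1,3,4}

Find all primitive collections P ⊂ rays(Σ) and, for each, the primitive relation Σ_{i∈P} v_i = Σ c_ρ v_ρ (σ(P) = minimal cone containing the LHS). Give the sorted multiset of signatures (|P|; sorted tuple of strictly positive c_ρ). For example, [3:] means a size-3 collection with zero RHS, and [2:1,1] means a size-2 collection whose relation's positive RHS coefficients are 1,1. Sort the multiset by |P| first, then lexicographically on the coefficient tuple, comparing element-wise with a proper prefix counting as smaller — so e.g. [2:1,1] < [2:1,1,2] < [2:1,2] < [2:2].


Σ has 23 primitive collections:

  P={4,10}:  v_{4} + v_{10} = 0  so sig = [2:]
  P={3,8}:  v_{3} + v_{8} = v_{1}  so sig = [2:1]
  P={4,9}:  v_{4} + v_{9} = v_{7}  so sig = [2:1]
  P={7,10}:  v_{7} + v_{10} = v_{9}  so sig = [2:1]
  P={2,11}:  v_{2} + v_{11} = v_{0} + v_{7}  so sig = [2:1,1]
  P={8,11}:  v_{8} + v_{11} = v_{3} + v_{5}  so sig = [2:1,1]
  P={4,6}:  v_{4} + v_{6} = v_{0} + v_{3} + v_{11}  so sig = [2:1,1,1]
  P={6,8}:  v_{6} + v_{8} = v_{0} + 2·v_{3} + v_{5} + v_{10}  so sig = [2:1,1,1,2]
  P={1,6}:  v_{1} + v_{6} = v_{0} + 3·v_{3} + v_{5} + v_{10}  so sig = [2:1,1,1,3]
  P={2,6}:  v_{2} + v_{6} = 2·v_{0} + v_{3} + v_{9}  so sig = [2:1,1,2]
  P={1,11}:  v_{1} + v_{11} = 2·v_{3} + v_{5}  so sig = [2:1,2]
  P={0,7,8}:  v_{0} + v_{7} + v_{8} = 0  so sig = [3:]
  P={2,3,5}:  v_{2} + v_{3} + v_{5} = 0  so sig = [3:]
  P={0,1,7}:  v_{0} + v_{1} + v_{7} = v_{3}  so sig = [3:1]
  P={0,8,9}:  v_{0} + v_{8} + v_{9} = v_{10}  so sig = [3:1]
  P={1,2,5}:  v_{1} + v_{2} + v_{5} = v_{8}  so sig = [3:1]
  P={0,1,9}:  v_{0} + v_{1} + v_{9} = v_{3} + v_{10}  so sig = [3:1,1]
  P={5,6,7}:  v_{5} + v_{6} + v_{7} = v_{10} + 2·v_{11}  so sig = [3:1,2]
  P={5,6,9}:  v_{5} + v_{6} + v_{9} = 2·v_{10} + 2·v_{11}  so sig = [3:2,2]
  P={0,3,5,7}:  v_{0} + v_{3} + v_{5} + v_{7} = v_{11}  so sig = [4:1]
  P={0,3,10,11}:  v_{0} + v_{3} + v_{10} + v_{11} = v_{6}  so sig = [4:1]
  P={0,3,5,9}:  v_{0} + v_{3} + v_{5} + v_{9} = v_{10} + v_{11}  so sig = [4:1,1]
  P={0,3,9,11}:  v_{0} + v_{3} + v_{9} + v_{11} = v_{6} + v_{7}  so sig = [4:1,1]

so the primitive-relation signature multiset is
[[2:], [2:1], [2:1], [2:1], [2:1,1], [2:1,1], [2:1,1,1], [2:1,1,1,2], [2:1,1,1,3], [2:1,1,2], [2:1,2], [3:], [3:], [3:1], [3:1], [3:1], [3:1,1], [3:1,2], [3:2,2], [4:1], [4:1], [4:1,1], [4:1,1]]


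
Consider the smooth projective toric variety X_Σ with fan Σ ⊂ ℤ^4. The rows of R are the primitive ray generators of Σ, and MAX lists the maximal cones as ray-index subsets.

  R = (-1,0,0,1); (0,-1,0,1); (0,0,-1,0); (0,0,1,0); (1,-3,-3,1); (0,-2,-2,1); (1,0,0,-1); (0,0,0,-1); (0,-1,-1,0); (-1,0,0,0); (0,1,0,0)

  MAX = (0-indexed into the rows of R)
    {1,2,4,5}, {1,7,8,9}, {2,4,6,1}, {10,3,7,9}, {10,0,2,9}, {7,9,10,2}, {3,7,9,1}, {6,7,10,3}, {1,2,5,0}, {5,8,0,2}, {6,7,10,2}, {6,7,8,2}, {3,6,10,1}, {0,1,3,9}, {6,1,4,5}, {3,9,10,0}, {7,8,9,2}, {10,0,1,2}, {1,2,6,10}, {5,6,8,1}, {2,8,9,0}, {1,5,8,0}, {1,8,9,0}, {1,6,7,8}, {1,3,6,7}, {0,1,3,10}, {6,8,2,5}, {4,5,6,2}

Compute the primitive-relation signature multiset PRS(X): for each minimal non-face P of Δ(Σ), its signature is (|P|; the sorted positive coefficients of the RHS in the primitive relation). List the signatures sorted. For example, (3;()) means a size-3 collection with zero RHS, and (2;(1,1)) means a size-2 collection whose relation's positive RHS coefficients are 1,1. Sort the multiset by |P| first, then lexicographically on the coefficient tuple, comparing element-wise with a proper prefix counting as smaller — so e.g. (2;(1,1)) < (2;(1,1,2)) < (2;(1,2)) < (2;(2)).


|primitive collections| = 22. Relations:

  P={0,6}:  v_{0} + v_{6} = 0 — sig = (2;())
  P={2,3}:  v_{2} + v_{3} = 0 — sig = (2;())
  P={0,7}:  v_{0} + v_{7} = v_{9} — sig = (2;(1))
  P={6,9}:  v_{6} + v_{9} = v_{7} — sig = (2;(1))
  P={8,10}:  v_{8} + v_{10} = v_{2} — sig = (2;(1))
  P={3,5}:  v_{3} + v_{5} = v_{1} + v_{8} — sig = (2;(1,1))
  P={3,8}:  v_{3} + v_{8} = v_{1} + v_{7} — sig = (2;(1,1))
  P={4,9}:  v_{4} + v_{9} = v_{5} + v_{8} — sig = (2;(1,1))
  P={0,4}:  v_{0} + v_{4} = v_{1} + v_{2} + v_{5} — sig = (2;(1,1,1))
  P={3,4}:  v_{3} + v_{4} = v_{1} + v_{5} + v_{6} — sig = (2;(1,1,1))
  P={4,7}:  v_{4} + v_{7} = v_{5} + v_{6} + v_{8} — sig = (2;(1,1,1))
  P={4,8}:  v_{4} + v_{8} = 2·v_{5} + v_{6} — sig = (2;(1,2))
  P={5,9}:  v_{5} + v_{9} = v_{0} + 2·v_{8} — sig = (2;(1,2))
  P={5,10}:  v_{5} + v_{10} = v_{1} + 2·v_{2} — sig = (2;(1,2))
  P={4,10}:  v_{4} + v_{10} = 2·v_{1} + 3·v_{2} + v_{6} — sig = (2;(1,2,3))
  P={5,7}:  v_{5} + v_{7} = 2·v_{8} — sig = (2;(2))
  P={1,7,10}:  v_{1} + v_{7} + v_{10} = 0 — sig = (3;())
  P={1,2,7}:  v_{1} + v_{2} + v_{7} = v_{8} — sig = (3;(1))
  P={1,2,8}:  v_{1} + v_{2} + v_{8} = v_{5} — sig = (3;(1))
  P={1,9,10}:  v_{1} + v_{9} + v_{10} = v_{0} — sig = (3;(1))
  P={1,2,9}:  v_{1} + v_{2} + v_{9} = v_{0} + v_{8} — sig = (3;(1,1))
  P={1,2,5,6}:  v_{1} + v_{2} + v_{5} + v_{6} = v_{4} — sig = (4;(1))

Hence PRS(X_Σ) =
    |P|=2: 16 collections, coeffs (), (), (1), (1), (1), (1,1), (1,1), (1,1), (1,1,1), (1,1,1), (1,1,1), (1,2), (1,2), (1,2), (1,2,3), (2)
    |P|=3: 5 collections, coeffs (), (1), (1), (1), (1,1)
    |P|=4: 1 collection, coeffs (1)


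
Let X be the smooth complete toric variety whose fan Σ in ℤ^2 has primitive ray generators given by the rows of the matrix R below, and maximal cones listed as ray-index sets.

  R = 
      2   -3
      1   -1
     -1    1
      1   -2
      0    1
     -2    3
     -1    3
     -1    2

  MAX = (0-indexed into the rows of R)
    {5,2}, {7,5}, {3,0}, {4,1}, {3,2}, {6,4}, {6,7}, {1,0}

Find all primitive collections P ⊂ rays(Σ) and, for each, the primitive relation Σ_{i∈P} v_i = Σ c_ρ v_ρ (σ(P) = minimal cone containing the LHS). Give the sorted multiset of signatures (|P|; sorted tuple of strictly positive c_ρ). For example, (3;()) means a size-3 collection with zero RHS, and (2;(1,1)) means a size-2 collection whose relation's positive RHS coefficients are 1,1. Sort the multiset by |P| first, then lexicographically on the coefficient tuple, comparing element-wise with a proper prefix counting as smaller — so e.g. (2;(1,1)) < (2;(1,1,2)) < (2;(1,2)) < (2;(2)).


Minimal non-faces — 20 found among 8 rays, 8 max cones:

  • {0,5}:  v_{0} + v_{5} = 0  →  sig = (2;())
  • {1,2}:  v_{1} + v_{2} = 0  →  sig = (2;())
  • {3,7}:  v_{3} + v_{7} = 0  →  sig = (2;())
  • {0,2}:  v_{0} + v_{2} = v_{3}  →  sig = (2;(1))
  • {0,7}:  v_{0} + v_{7} = v_{1}  →  sig = (2;(1))
  • {1,3}:  v_{1} + v_{3} = v_{0}  →  sig = (2;(1))
  • {1,5}:  v_{1} + v_{5} = v_{7}  →  sig = (2;(1))
  • {1,7}:  v_{1} + v_{7} = v_{4}  →  sig = (2;(1))
  • {2,4}:  v_{2} + v_{4} = v_{7}  →  sig = (2;(1))
  • {2,7}:  v_{2} + v_{7} = v_{5}  →  sig = (2;(1))
  • {3,4}:  v_{3} + v_{4} = v_{1}  →  sig = (2;(1))
  • {3,5}:  v_{3} + v_{5} = v_{2}  →  sig = (2;(1))
  • {3,6}:  v_{3} + v_{6} = v_{4}  →  sig = (2;(1))
  • {4,7}:  v_{4} + v_{7} = v_{6}  →  sig = (2;(1))
  • {0,6}:  v_{0} + v_{6} = v_{1} + v_{4}  →  sig = (2;(1,1))
  • {0,4}:  v_{0} + v_{4} = 2·v_{1}  →  sig = (2;(2))
  • {1,6}:  v_{1} + v_{6} = 2·v_{4}  →  sig = (2;(2))
  • {2,6}:  v_{2} + v_{6} = 2·v_{7}  →  sig = (2;(2))
  • {4,5}:  v_{4} + v_{5} = 2·v_{7}  →  sig = (2;(2))
  • {5,6}:  v_{5} + v_{6} = 3·v_{7}  →  sig = (2;(3))

Signatures (|P|; sorted positive RHS coefficients), sorted:
{ (2;()) ×3,  (2;(1)) ×11,  (2;(1,1)),  (2;(2)) ×4,  (2;(3)) }


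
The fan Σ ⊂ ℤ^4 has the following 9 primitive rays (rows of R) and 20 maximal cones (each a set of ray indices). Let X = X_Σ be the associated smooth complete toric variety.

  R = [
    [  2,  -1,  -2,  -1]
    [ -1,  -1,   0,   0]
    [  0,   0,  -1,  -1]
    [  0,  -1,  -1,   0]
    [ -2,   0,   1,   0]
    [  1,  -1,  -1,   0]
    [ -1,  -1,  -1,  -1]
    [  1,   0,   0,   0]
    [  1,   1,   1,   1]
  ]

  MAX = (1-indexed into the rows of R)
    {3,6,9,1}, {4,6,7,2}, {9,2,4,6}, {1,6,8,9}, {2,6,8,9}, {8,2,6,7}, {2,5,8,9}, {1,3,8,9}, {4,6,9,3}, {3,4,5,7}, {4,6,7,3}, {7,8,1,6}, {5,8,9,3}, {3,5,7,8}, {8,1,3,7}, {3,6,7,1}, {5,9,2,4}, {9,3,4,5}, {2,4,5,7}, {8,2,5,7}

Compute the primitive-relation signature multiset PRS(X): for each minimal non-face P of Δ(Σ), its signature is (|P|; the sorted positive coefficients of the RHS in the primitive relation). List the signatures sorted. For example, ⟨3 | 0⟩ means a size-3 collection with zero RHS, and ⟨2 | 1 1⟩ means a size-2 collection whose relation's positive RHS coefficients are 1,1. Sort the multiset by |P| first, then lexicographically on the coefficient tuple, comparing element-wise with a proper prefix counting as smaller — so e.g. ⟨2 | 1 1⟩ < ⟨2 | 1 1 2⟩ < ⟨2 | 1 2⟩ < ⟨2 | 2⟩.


8 minimal non-faces of Δ(Σ) (on 9 rays):

  P={7,9}:  v_{7} + v_{9} = 0  so sig = ⟨2 | 0⟩
  P={2,3}:  v_{2} + v_{3} = v_{7}  so sig = ⟨2 | 1⟩
  P={4,8}:  v_{4} + v_{8} = v_{6}  so sig = ⟨2 | 1⟩
  P={5,6}:  v_{5} + v_{6} = v_{2}  so sig = ⟨2 | 1⟩
  P={1,5}:  v_{1} + v_{5} = v_{7} + v_{8}  so sig = ⟨2 | 1 1⟩
  P={1,2}:  v_{1} + v_{2} = v_{6} + v_{7} + v_{8}  so sig = ⟨2 | 1 1 1⟩
  P={1,4}:  v_{1} + v_{4} = v_{3} + 2·v_{6}  so sig = ⟨2 | 1 2⟩
  P={3,6,8}:  v_{3} + v_{6} + v_{8} = v_{1}  so sig = ⟨3 | 1⟩

Hence PRS(X_Σ) =
    ⟨2 | 0⟩
    ⟨2 | 1⟩
    ⟨2 | 1⟩
    ⟨2 | 1⟩
    ⟨2 | 1 1⟩
    ⟨2 | 1 1 1⟩
    ⟨2 | 1 2⟩
    ⟨3 | 1⟩


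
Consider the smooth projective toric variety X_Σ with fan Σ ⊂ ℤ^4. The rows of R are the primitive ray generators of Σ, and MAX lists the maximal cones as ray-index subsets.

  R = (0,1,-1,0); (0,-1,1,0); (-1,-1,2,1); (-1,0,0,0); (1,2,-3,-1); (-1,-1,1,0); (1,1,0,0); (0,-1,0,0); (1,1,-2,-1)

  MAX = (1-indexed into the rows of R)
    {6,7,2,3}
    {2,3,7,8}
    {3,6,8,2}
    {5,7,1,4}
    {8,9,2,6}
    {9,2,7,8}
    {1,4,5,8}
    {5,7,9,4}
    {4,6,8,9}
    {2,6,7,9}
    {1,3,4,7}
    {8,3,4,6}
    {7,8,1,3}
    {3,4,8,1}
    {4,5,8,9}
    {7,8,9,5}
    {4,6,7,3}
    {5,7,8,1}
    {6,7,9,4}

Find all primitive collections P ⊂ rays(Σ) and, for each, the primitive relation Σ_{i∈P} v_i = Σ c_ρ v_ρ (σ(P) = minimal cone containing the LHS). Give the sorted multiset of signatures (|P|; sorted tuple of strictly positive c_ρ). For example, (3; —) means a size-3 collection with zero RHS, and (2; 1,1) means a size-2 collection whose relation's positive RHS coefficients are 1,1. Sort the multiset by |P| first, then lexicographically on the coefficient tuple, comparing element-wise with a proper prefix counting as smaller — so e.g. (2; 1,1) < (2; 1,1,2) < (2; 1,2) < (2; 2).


Σ has 10 primitive collections:

  {1,2}:  v_{1} + v_{2} = 0  →  sig = (2; —)
  {3,9}:  v_{3} + v_{9} = 0  →  sig = (2; —)
  {1,6}:  v_{1} + v_{6} = v_{4}  →  sig = (2; 1)
  {1,9}:  v_{1} + v_{9} = v_{5}  →  sig = (2; 1)
  {2,4}:  v_{2} + v_{4} = v_{6}  →  sig = (2; 1)
  {2,5}:  v_{2} + v_{5} = v_{9}  →  sig = (2; 1)
  {3,5}:  v_{3} + v_{5} = v_{1}  →  sig = (2; 1)
  {5,6}:  v_{5} + v_{6} = v_{4} + v_{9}  →  sig = (2; 1,1)
  {4,7,8}:  v_{4} + v_{7} + v_{8} = 0  →  sig = (3; —)
  {6,7,8}:  v_{6} + v_{7} + v_{8} = v_{2}  →  sig = (3; 1)

Signatures (|P|; sorted positive RHS coefficients), sorted:
{ (2; —) ×2,  (2; 1) ×5,  (2; 1,1),  (3; —),  (3; 1) }


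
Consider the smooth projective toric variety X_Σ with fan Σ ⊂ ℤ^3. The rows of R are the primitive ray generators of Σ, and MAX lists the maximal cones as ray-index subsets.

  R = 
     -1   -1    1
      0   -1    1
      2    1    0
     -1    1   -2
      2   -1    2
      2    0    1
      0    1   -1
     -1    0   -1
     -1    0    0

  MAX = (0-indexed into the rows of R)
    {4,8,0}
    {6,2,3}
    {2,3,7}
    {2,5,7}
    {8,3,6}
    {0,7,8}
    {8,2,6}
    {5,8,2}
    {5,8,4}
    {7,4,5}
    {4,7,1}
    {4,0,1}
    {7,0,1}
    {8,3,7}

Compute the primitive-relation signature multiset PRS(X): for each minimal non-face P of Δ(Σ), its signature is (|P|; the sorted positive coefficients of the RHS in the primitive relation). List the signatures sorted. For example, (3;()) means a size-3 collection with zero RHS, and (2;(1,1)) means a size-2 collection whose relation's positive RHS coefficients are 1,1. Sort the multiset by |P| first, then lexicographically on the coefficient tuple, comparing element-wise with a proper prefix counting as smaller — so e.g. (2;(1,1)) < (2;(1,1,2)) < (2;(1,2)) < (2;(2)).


Primitive collections (20):

  {1,6}:  v_{1} + v_{6} = 0  ⟹  sig = (2;())
  {0,6}:  v_{0} + v_{6} = v_{8}  ⟹  sig = (2;(1))
  {1,2}:  v_{1} + v_{2} = v_{5}  ⟹  sig = (2;(1))
  {1,3}:  v_{1} + v_{3} = v_{7}  ⟹  sig = (2;(1))
  {1,5}:  v_{1} + v_{5} = v_{4}  ⟹  sig = (2;(1))
  {1,8}:  v_{1} + v_{8} = v_{0}  ⟹  sig = (2;(1))
  {4,6}:  v_{4} + v_{6} = v_{5}  ⟹  sig = (2;(1))
  {5,6}:  v_{5} + v_{6} = v_{2}  ⟹  sig = (2;(1))
  {6,7}:  v_{6} + v_{7} = v_{3}  ⟹  sig = (2;(1))
  {0,2}:  v_{0} + v_{2} = v_{5} + v_{8}  ⟹  sig = (2;(1,1))
  {0,3}:  v_{0} + v_{3} = v_{7} + v_{8}  ⟹  sig = (2;(1,1))
  {0,5}:  v_{0} + v_{5} = v_{4} + v_{8}  ⟹  sig = (2;(1,1))
  {3,4}:  v_{3} + v_{4} = v_{5} + v_{7}  ⟹  sig = (2;(1,1))
  {3,5}:  v_{3} + v_{5} = v_{2} + v_{7}  ⟹  sig = (2;(1,1))
  {2,4}:  v_{2} + v_{4} = 2·v_{5}  ⟹  sig = (2;(2))
  {5,7,8}:  v_{5} + v_{7} + v_{8} = 0  ⟹  sig = (3;())
  {2,7,8}:  v_{2} + v_{7} + v_{8} = v_{6}  ⟹  sig = (3;(1))
  {4,7,8}:  v_{4} + v_{7} + v_{8} = v_{1}  ⟹  sig = (3;(1))
  {0,4,7}:  v_{0} + v_{4} + v_{7} = 2·v_{1}  ⟹  sig = (3;(2))
  {2,3,8}:  v_{2} + v_{3} + v_{8} = 2·v_{6}  ⟹  sig = (3;(2))

Sorted signature multiset PRS(X):
[(2;()), (2;(1)), (2;(1)), (2;(1)), (2;(1)), (2;(1)), (2;(1)), (2;(1)), (2;(1)), (2;(1,1)), (2;(1,1)), (2;(1,1)), (2;(1,1)), (2;(1,1)), (2;(2)), (3;()), (3;(1)), (3;(1)), (3;(2)), (3;(2))]


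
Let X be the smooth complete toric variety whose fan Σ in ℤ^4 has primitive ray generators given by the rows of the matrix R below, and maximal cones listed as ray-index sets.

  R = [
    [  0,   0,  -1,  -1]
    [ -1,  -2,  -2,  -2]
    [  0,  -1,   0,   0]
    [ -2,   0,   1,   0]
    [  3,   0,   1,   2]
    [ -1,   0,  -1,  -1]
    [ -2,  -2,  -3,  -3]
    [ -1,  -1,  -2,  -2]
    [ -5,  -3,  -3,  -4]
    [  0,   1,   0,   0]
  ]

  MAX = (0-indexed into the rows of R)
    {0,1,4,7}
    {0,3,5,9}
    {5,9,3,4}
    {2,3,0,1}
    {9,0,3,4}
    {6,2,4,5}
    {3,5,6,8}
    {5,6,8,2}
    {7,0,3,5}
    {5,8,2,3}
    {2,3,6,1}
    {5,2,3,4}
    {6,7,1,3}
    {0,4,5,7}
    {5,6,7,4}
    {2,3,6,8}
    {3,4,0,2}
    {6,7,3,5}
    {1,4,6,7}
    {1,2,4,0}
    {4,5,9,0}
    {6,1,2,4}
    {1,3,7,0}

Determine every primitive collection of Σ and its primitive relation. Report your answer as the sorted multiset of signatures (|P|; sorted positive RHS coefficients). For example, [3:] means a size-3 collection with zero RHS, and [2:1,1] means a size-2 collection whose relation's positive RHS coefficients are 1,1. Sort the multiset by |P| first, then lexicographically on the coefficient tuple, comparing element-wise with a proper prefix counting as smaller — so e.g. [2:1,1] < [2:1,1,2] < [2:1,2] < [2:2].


|primitive collections| = 18. Relations:

  P = {2,9}:  v_{2} + v_{9} = 0  ⟹  sig = [2:]
  P = {1,5}:  v_{1} + v_{5} = v_{6}  ⟹  sig = [2:1]
  P = {1,9}:  v_{1} + v_{9} = v_{7}  ⟹  sig = [2:1]
  P = {2,7}:  v_{2} + v_{7} = v_{1}  ⟹  sig = [2:1]
  P = {6,9}:  v_{6} + v_{9} = v_{5} + v_{7}  ⟹  sig = [2:1,1]
  P = {7,9}:  v_{7} + v_{9} = v_{0} + v_{5}  ⟹  sig = [2:1,1]
  P = {0,8}:  v_{0} + v_{8} = v_{3} + v_{6} + v_{7}  ⟹  sig = [2:1,1,1]
  P = {8,9}:  v_{8} + v_{9} = v_{3} + v_{5} + v_{6}  ⟹  sig = [2:1,1,1]
  P = {1,8}:  v_{1} + v_{8} = v_{2} + v_{3} + 2·v_{6}  ⟹  sig = [2:1,1,2]
  P = {7,8}:  v_{7} + v_{8} = v_{3} + 2·v_{6}  ⟹  sig = [2:1,2]
  P = {0,6}:  v_{0} + v_{6} = 2·v_{7}  ⟹  sig = [2:2]
  P = {4,8}:  v_{4} + v_{8} = 3·v_{2} + 2·v_{5}  ⟹  sig = [2:2,3]
  P = {0,2,5}:  v_{0} + v_{2} + v_{5} = v_{7}  ⟹  sig = [3:1]
  P = {3,4,7}:  v_{3} + v_{4} + v_{7} = v_{2}  ⟹  sig = [3:1]
  P = {3,4,6}:  v_{3} + v_{4} + v_{6} = 2·v_{2} + v_{5}  ⟹  sig = [3:1,2]
  P = {1,3,4}:  v_{1} + v_{3} + v_{4} = 2·v_{2}  ⟹  sig = [3:2]
  P = {0,3,4,5}:  v_{0} + v_{3} + v_{4} + v_{5} = 0  ⟹  sig = [4:]
  P = {2,3,5,6}:  v_{2} + v_{3} + v_{5} + v_{6} = v_{8}  ⟹  sig = [4:1]

Hence PRS(X_Σ) =
    |P|=2: 12 collections, coeffs (), (1), (1), (1), (1,1), (1,1), (1,1,1), (1,1,1), (1,1,2), (1,2), (2), (2,3)
    |P|=3: 4 collections, coeffs (1), (1), (1,2), (2)
    |P|=4: 2 collections, coeffs (), (1)


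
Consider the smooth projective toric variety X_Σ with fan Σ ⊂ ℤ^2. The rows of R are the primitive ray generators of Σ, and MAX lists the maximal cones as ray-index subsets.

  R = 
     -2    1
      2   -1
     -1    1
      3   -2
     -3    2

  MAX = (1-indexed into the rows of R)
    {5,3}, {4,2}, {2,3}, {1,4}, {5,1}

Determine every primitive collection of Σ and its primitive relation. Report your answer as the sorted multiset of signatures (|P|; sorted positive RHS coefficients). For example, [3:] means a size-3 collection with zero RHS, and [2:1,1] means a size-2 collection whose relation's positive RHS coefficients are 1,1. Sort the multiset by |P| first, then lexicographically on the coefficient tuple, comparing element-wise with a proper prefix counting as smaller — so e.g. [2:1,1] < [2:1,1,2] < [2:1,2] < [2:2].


|primitive collections| = 5. Relations:

  P = {1,2}:  v_{1} + v_{2} = 0  →  sig = [2:]
  P = {4,5}:  v_{4} + v_{5} = 0  →  sig = [2:]
  P = {1,3}:  v_{1} + v_{3} = v_{5}  →  sig = [2:1]
  P = {2,5}:  v_{2} + v_{5} = v_{3}  →  sig = [2:1]
  P = {3,4}:  v_{3} + v_{4} = v_{2}  →  sig = [2:1]

Sorted signature multiset PRS(X):
    [2:]
    [2:]
    [2:1]
    [2:1]
    [2:1]


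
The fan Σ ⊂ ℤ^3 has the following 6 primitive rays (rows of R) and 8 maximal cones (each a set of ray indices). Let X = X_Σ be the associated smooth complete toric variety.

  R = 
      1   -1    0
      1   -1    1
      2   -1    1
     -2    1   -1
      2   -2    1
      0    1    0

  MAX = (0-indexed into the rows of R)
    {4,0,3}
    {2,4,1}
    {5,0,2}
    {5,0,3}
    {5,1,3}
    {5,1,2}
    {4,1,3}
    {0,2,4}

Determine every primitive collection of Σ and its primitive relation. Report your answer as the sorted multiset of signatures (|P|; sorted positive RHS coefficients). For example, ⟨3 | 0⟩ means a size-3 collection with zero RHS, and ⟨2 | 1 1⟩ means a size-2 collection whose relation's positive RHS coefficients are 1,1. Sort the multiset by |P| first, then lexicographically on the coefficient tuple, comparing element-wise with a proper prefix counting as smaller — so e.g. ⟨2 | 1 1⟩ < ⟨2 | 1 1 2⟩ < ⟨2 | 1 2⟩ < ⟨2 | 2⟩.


3 collections generate NE(X_Σ); each relation:

  P = {2,3}:  v_{2} + v_{3} = 0 — sig = ⟨2 | 0⟩
  P = {0,1}:  v_{0} + v_{1} = v_{4} — sig = ⟨2 | 1⟩
  P = {4,5}:  v_{4} + v_{5} = v_{2} — sig = ⟨2 | 1⟩

Hence PRS(X_Σ) =
    |P|=2: 3 collections, coeffs (), (1), (1)


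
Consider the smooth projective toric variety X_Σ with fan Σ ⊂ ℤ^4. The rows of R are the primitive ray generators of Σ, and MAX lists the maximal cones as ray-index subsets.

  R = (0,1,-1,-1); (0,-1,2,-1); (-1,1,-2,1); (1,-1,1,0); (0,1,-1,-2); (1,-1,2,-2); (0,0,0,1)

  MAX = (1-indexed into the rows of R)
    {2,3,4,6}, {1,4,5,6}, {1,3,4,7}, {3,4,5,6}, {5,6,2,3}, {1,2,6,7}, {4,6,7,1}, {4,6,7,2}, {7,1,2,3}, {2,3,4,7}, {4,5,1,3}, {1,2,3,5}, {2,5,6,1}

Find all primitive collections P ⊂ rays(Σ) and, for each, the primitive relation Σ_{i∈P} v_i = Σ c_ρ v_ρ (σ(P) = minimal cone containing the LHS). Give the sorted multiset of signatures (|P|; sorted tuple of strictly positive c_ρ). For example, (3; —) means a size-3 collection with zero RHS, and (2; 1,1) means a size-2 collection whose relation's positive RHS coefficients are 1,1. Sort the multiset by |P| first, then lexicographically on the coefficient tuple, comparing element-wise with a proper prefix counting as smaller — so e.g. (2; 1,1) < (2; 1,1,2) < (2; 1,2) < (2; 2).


|primitive collections| = 5. Relations:

  {5,7}:  v_{5} + v_{7} = v_{1}  ⟹  sig = (2; 1)
  {3,6,7}:  v_{3} + v_{6} + v_{7} = 0  ⟹  sig = (3; —)
  {1,2,4}:  v_{1} + v_{2} + v_{4} = v_{6}  ⟹  sig = (3; 1)
  {1,3,6}:  v_{1} + v_{3} + v_{6} = v_{5}  ⟹  sig = (3; 1)
  {2,4,5}:  v_{2} + v_{4} + v_{5} = v_{3} + 2·v_{6}  ⟹  sig = (3; 1,2)

Hence PRS(X_Σ) =
{ (2; 1),  (3; —),  (3; 1) ×2,  (3; 1,2) }


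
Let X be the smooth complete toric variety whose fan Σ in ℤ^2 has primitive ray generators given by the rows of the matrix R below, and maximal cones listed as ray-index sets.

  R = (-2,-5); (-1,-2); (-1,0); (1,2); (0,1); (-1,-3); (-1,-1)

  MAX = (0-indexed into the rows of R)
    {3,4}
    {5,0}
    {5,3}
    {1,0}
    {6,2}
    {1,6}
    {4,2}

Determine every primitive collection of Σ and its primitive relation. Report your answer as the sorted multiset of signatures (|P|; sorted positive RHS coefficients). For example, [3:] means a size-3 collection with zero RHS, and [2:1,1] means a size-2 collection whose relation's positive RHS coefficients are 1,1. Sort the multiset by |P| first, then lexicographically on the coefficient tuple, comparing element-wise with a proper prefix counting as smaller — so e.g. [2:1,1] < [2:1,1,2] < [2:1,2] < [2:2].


Primitive collections (14):

  {1,3}:  v_{1} + v_{3} = 0 — sig = [2:]
  {0,3}:  v_{0} + v_{3} = v_{5} — sig = [2:1]
  {1,4}:  v_{1} + v_{4} = v_{6} — sig = [2:1]
  {1,5}:  v_{1} + v_{5} = v_{0} — sig = [2:1]
  {3,6}:  v_{3} + v_{6} = v_{4} — sig = [2:1]
  {4,5}:  v_{4} + v_{5} = v_{1} — sig = [2:1]
  {4,6}:  v_{4} + v_{6} = v_{2} — sig = [2:1]
  {2,5}:  v_{2} + v_{5} = v_{1} + v_{6} — sig = [2:1,1]
  {0,2}:  v_{0} + v_{2} = 2·v_{1} + v_{6} — sig = [2:1,2]
  {0,4}:  v_{0} + v_{4} = 2·v_{1} — sig = [2:2]
  {1,2}:  v_{1} + v_{2} = 2·v_{6} — sig = [2:2]
  {2,3}:  v_{2} + v_{3} = 2·v_{4} — sig = [2:2]
  {5,6}:  v_{5} + v_{6} = 2·v_{1} — sig = [2:2]
  {0,6}:  v_{0} + v_{6} = 3·v_{1} — sig = [2:3]

so the primitive-relation signature multiset is
[[2:], [2:1], [2:1], [2:1], [2:1], [2:1], [2:1], [2:1,1], [2:1,2], [2:2], [2:2], [2:2], [2:2], [2:3]]


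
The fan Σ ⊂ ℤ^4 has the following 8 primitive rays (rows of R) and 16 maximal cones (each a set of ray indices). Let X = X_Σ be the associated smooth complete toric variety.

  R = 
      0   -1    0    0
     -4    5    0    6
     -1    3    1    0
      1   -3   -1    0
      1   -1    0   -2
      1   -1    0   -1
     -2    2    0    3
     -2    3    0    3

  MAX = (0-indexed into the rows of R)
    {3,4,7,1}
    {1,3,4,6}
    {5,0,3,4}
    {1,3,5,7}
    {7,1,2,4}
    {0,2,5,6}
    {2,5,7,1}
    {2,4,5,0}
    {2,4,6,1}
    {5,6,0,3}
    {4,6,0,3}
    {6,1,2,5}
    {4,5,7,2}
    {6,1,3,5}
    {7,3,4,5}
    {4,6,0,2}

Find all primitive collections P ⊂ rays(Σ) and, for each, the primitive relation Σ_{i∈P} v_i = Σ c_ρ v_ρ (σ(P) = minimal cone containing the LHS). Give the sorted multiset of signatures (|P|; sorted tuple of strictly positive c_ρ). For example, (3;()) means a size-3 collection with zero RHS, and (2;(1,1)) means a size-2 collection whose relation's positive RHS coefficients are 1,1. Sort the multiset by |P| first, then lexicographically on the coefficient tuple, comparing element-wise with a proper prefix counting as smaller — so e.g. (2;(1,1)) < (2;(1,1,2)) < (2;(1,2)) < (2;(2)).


Primitive collections (6):

  {2,3}:  v_{2} + v_{3} = 0  ⟹  sig = (2;())
  {0,7}:  v_{0} + v_{7} = v_{6}  ⟹  sig = (2;(1))
  {6,7}:  v_{6} + v_{7} = v_{1}  ⟹  sig = (2;(1))
  {0,1}:  v_{0} + v_{1} = 2·v_{6}  ⟹  sig = (2;(2))
  {4,5,6}:  v_{4} + v_{5} + v_{6} = 0  ⟹  sig = (3;())
  {1,4,5}:  v_{1} + v_{4} + v_{5} = v_{7}  ⟹  sig = (3;(1))

Hence PRS(X_Σ) =
    |P|=2: 4 collections, coeffs (), (1), (1), (2)
    |P|=3: 2 collections, coeffs (), (1)


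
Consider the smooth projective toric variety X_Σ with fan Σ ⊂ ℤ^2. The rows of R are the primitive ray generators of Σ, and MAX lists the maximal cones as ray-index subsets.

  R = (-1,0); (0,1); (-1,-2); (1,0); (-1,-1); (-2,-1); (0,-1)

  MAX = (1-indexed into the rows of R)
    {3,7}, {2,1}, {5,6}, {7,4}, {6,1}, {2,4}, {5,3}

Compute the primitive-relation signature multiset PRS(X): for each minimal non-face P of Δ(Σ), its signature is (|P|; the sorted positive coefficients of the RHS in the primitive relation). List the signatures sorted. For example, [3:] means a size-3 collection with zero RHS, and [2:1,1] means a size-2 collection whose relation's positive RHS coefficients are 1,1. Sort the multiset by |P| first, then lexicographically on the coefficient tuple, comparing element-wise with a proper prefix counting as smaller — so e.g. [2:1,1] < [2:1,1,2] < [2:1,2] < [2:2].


Minimal non-faces — 14 found among 7 rays, 7 max cones:

  P = {1,4}:  v_{1} + v_{4} = 0  ⟹  sig = [2:]
  P = {2,7}:  v_{2} + v_{7} = 0  ⟹  sig = [2:]
  P = {1,5}:  v_{1} + v_{5} = v_{6}  ⟹  sig = [2:1]
  P = {1,7}:  v_{1} + v_{7} = v_{5}  ⟹  sig = [2:1]
  P = {2,3}:  v_{2} + v_{3} = v_{5}  ⟹  sig = [2:1]
  P = {2,5}:  v_{2} + v_{5} = v_{1}  ⟹  sig = [2:1]
  P = {4,5}:  v_{4} + v_{5} = v_{7}  ⟹  sig = [2:1]
  P = {4,6}:  v_{4} + v_{6} = v_{5}  ⟹  sig = [2:1]
  P = {5,7}:  v_{5} + v_{7} = v_{3}  ⟹  sig = [2:1]
  P = {1,3}:  v_{1} + v_{3} = 2·v_{5}  ⟹  sig = [2:2]
  P = {2,6}:  v_{2} + v_{6} = 2·v_{1}  ⟹  sig = [2:2]
  P = {3,4}:  v_{3} + v_{4} = 2·v_{7}  ⟹  sig = [2:2]
  P = {6,7}:  v_{6} + v_{7} = 2·v_{5}  ⟹  sig = [2:2]
  P = {3,6}:  v_{3} + v_{6} = 3·v_{5}  ⟹  sig = [2:3]

Hence PRS(X_Σ) =
[[2:], [2:], [2:1], [2:1], [2:1], [2:1], [2:1], [2:1], [2:1], [2:2], [2:2], [2:2], [2:2], [2:3]]
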